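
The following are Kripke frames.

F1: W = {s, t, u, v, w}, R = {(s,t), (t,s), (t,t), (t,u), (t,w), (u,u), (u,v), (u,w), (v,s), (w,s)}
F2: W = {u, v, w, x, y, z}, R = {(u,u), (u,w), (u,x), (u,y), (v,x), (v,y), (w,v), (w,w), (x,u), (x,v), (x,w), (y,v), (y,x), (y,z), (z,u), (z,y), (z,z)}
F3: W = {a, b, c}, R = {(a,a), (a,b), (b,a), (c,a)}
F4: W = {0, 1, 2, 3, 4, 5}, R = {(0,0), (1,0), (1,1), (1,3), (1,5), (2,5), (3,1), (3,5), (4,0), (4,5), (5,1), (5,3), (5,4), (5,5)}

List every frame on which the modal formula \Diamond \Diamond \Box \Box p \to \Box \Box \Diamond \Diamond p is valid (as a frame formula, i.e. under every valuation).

F2, F3, F4

The schema corresponds to a generalized confluence (Geach) condition: \forall x \forall y \forall z ((x R^2 y \wedge x R^2 z) \to \exists w (y R^2 w \wedge z R^2 w)).
F1: fails — sR²u, sR²w but no w* with uR²w* and wR²w*.
F2: ✓.
F3: ✓.
F4: ✓.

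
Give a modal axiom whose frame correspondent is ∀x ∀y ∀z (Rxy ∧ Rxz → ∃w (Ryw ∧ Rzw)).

◇□q → □◇q

This is convergence; the standard corresponding axiom is .2: ◇□q → □◇q.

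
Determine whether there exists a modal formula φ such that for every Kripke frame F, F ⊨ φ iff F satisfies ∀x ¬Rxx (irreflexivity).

Modal frame validity is preserved under surjective bounded morphisms.
The 5-cycle (worlds a,b,c,d,e with a→b→c→d→e→a) is irreflexive, and the map sending every world to a single reflexive point • is a surjective bounded morphism (forth: every edge maps to (•,•); back: every world has a successor). So any modal formula valid on the 5-cycle is also valid on the reflexive point, which is not irreflexive.
So the class is not modally definable.

Not definable by any modal formula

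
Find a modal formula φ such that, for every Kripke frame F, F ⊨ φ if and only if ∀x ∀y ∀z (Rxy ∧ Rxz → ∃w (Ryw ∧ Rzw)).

◇□q → □◇q

The condition is convergence. The .2 schema ◇□q → □◇q defines it.
Suppose ◇□q→□◇q is valid. Take Rxy, Rxz and set V(q)={w : Ryw}. Then □q at y so ◇□q at x, so □◇q at x, so ◇q at z, giving w with Rzw and Ryw.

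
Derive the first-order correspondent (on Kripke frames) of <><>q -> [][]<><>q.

forall x forall y forall z ((x R^2 y & x R^2 z) -> exists w (y = w & z R^2 w))

This is a Sahlqvist (Geach-type) schema ◇^2□^0q → □^2◇^2q.
Minimal-valuation argument: fix x; take any y with xR^2y and any z with xR^2z. Set V(q) to the set of worlds R-reachable from y in exactly 0 steps. Then □^0q holds at y, so the antecedent holds at x; validity forces ◇^2q at z, giving a w with zR^2w and yR^0w.
First-order correspondent: forall x forall y forall z ((x R^2 y & x R^2 z) -> exists w (y = w & z R^2 w)).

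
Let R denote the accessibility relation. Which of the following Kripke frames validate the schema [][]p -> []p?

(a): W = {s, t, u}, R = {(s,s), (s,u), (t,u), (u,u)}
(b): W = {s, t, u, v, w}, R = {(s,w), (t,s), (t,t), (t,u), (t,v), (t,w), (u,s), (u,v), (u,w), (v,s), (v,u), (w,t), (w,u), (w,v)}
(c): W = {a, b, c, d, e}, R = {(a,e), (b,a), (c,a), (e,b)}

(a)

This is the axiom for density; its first-order frame correspondent is forall x forall y (Rxy -> exists z (Rxz & Rzy)).
(a): condition met.
(b): fails — Rvu but no z with Rvz and Rzu.
(c): fails — Rba but no z with Rbz and Rza.
Valid on: (a).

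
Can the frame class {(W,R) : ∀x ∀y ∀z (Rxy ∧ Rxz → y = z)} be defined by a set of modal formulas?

Yes: it is partial functionality, defined by the CD schema ◇r → □r.
Suppose ◇r→□r is valid. Take Rxy, Rxz and set V(r)={y}. Then ◇r at x, so □r at x, so r at z, i.e. z=y.

Yes — defined by ◇r → □r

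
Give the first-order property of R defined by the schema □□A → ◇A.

∀x ∃w (xR²w ∧ xRw)

This is a Sahlqvist (Geach-type) schema ◇^0□^2A → □^0◇^1A.
First-order correspondent: ∀x ∃w (xR²w ∧ xRw).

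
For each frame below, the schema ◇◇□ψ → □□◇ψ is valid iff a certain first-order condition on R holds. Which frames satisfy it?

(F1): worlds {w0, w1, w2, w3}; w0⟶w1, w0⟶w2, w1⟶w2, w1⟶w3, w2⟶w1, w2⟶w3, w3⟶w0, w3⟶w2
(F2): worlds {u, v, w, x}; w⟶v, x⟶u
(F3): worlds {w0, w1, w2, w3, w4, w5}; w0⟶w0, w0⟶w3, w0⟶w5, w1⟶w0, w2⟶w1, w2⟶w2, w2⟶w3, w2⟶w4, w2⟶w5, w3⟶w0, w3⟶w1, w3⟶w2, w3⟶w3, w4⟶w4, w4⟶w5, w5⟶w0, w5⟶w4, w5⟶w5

(F2)

The schema corresponds to a generalized confluence (Geach) condition: ∀x ∀y ∀z ((xR²y ∧ xR²z) → ∃w (yRw ∧ zRw)).
(F1): fails — w0R²w2, w0R²w3 but no w with w2Rw and w3Rw.
(F2): condition met.
(F3): fails — w0R²w1, w0R²w2 but no w with w1Rw and w2Rw.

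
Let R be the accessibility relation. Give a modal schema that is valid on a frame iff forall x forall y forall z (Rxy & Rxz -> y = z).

◇ψ → □ψ

This is partial functionality; the standard corresponding axiom is CD: ◇ψ → □ψ.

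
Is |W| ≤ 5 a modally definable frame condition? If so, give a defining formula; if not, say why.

Not modally definable

If a class were modally definable it would be closed under disjoint unions (Goldblatt–Thomason).
Any modal formula valid on each of 6 disjoint one-world frames is valid on their disjoint union (validity is preserved under disjoint unions). Each one-world frame has |W|=1≤5, but the union has |W|=6.
Hence having at most 5 worlds is not modally definable.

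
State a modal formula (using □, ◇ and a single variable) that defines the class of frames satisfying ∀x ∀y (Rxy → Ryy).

□(□r → r)

A defining formula is □(□r → r) (the T□ axiom).
Suppose □(□r→r) is valid. Take Rxy and set V(r)={w : Ryw}. Then at y, □r holds; since □(□r→r) at x, □r→r at y, so r at y, i.e. Ryy.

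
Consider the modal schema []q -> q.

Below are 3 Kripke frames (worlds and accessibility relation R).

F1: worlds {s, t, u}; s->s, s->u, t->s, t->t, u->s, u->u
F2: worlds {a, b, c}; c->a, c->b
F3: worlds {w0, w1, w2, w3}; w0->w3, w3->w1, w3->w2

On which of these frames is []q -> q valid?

This is the axiom for reflexivity; its first-order frame correspondent is forall x Rxx.
F1: ✓.
F2: fails — world a does not see itself.
F3: fails — world w0 does not see itself.

F1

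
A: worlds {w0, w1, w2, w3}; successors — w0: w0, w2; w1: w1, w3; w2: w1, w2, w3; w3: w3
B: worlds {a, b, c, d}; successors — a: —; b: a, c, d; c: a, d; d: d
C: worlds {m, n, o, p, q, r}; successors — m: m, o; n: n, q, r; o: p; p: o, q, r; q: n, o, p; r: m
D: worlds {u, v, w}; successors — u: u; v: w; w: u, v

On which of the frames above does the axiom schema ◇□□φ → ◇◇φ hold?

A, C, D

This is the axiom for a generalized confluence (Geach) condition; its first-order frame correspondent is ∀x ∀y (xRy → ∃w (yR²w ∧ xR²w)).
A: holds.
B: fails — bRa but no w with aR²w and bR²w.
C: holds.
D: holds.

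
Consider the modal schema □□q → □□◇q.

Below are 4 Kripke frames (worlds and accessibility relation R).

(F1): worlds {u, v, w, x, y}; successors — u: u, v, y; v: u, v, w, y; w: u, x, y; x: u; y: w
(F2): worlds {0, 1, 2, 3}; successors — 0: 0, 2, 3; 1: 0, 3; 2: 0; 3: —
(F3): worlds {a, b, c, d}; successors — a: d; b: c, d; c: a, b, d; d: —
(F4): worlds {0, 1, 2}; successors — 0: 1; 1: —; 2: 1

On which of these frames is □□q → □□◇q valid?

The schema corresponds to a generalized confluence (Geach) condition: ∀x ∀z (xR²z → ∃w (xR²w ∧ zRw)).
(F1): fails — xR²y but no t with xR²t and yRt.
(F2): fails — 0R²3 but no w with 0R²w and 3Rw.
(F3): fails — bR²d but no w with bR²w and dRw.
(F4): satisfies the condition.

(F4)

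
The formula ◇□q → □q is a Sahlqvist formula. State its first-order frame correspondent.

the Euclidean property

Replacing q by ¬q and contraposing gives the equivalent schema ◇q → □◇q.
Suppose ◇q→□◇q is valid. Take Rxy, Rxz and set V(q)={y}. Then ◇q at x, so □◇q at x, so ◇q at z, so some w with Rzw has q; w=y, i.e. Rzy. By symmetry of the argument, Ryz.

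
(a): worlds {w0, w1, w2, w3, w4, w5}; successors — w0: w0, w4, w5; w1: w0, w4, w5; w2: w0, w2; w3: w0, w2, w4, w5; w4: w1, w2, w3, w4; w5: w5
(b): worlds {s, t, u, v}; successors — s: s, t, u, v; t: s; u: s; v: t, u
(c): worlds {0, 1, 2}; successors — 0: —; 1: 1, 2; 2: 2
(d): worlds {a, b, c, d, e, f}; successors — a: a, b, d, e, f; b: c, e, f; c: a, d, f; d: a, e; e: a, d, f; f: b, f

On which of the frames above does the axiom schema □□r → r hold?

This is the axiom for a generalized confluence (Geach) condition; its first-order frame correspondent is ∀x ∃w (xR²w ∧ x = w).
(a): condition met.
(b): fails — at v but no w with vR²w and v=w.
(c): fails — at 0 but no w with 0R²w and 0=w.
(d): fails — at c but no w with cR²w and c=w.

(a)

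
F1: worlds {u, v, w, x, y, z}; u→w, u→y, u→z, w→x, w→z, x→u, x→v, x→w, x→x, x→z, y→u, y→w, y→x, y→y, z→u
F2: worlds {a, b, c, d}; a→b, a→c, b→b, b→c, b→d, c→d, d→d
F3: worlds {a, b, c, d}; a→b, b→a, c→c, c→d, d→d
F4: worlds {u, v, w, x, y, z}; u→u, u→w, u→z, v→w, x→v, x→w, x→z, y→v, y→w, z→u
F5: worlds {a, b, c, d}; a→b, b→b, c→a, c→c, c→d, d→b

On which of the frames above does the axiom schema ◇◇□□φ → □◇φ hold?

F2, F3

Frame correspondent (Sahlqvist): ∀x ∀y ∀z ((xR²y ∧ xRz) → ∃w (yR²w ∧ zRw)) — i.e. a generalized confluence (Geach) condition.
F1: fails — uR²z, uRz but no t with zR²t and zRt.
F2: holds.
F3: holds.
F4: fails — uR²u, uRw but no t with uR²t and wRt.
F5: fails — cR²a, cRc but no w with aR²w and cRw.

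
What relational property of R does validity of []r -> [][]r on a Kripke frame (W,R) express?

Transitivity

This schema is the 4 axiom.
It corresponds to transitivity: forall x forall y forall z (Rxy & Ryz -> Rxz).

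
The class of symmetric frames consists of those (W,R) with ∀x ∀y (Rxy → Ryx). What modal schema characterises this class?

The condition is symmetry. The B schema r → □◇r defines it.

r → □◇r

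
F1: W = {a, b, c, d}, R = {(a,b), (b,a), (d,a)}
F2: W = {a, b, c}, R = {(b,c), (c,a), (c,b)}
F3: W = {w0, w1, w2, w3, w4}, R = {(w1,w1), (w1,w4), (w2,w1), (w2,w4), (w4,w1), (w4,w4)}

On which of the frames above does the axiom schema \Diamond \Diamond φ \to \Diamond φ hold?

This is the axiom for transitivity; its first-order frame correspondent is \forall x \forall y \forall z (Rxy \wedge Ryz \to Rxz).
F1: fails — Rab and Rba but not Raa.
F2: fails — Rbc and Rca but not Rba.
F3: holds.

F3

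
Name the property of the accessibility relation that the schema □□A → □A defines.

Density

Suppose □□A→□A is valid. Take Rxy and set V(A)={w : xR²w}. Then □□A at x, so □A at x, so A at y, i.e. ∃z(Rxz∧Rzy).
Conversely, on a frame with density the schema holds at every world under every valuation.
Frame condition: ∀x ∀y (Rxy → ∃z (Rxz ∧ Rzy)).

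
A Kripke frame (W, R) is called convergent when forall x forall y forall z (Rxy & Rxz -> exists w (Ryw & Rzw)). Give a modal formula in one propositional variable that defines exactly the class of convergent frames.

A defining formula is ◇□q → □◇q (the .2 axiom).
Suppose ◇□q→□◇q is valid. Take Rxy, Rxz and set V(q)={w : Ryw}. Then □q at y so ◇□q at x, so □◇q at x, so ◇q at z, giving w with Rzw and Ryw.

◇□q → □◇q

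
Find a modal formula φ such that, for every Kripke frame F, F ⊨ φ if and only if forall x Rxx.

This is reflexivity; the standard corresponding axiom is T: □q → q.
Suppose □q→q is valid. At any x set V(q)={w : Rxw}. Then □q holds at x, so q holds at x, i.e. Rxx.

□q → q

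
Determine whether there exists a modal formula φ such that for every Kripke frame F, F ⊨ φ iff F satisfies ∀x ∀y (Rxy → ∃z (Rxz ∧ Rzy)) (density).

The condition is density. A defining modal formula is □□p → □p.
Suppose □□p→□p is valid. Take Rxy and set V(p)={w : xR²w}. Then □□p at x, so □p at x, so p at y, i.e. ∃z(Rxz∧Rzy).

Yes, by □□p → □p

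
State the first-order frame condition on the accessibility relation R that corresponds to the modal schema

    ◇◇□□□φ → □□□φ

This is a Sahlqvist (Geach-type) schema ◇^2□^3φ → □^3◇^0φ.
Minimal-valuation argument: fix x; take any y with xR^2y and any z with xR^3z. Set V(φ) to the set of worlds R-reachable from y in exactly 3 steps. Then □^3φ holds at y, so the antecedent holds at x; validity forces ◇^0φ at z, giving a w with zR^0w and yR^3w.
First-order correspondent: ∀x ∀y ∀z ((xR²y ∧ xR³z) → ∃w (yR³w ∧ z = w)).

∀x ∀y ∀z ((xR²y ∧ xR³z) → ∃w (yR³w ∧ z = w))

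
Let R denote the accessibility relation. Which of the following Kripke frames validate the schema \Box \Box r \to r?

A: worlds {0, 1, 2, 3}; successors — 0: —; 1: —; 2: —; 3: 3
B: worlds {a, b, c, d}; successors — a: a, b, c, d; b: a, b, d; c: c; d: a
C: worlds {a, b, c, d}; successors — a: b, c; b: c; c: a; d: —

Frame correspondent (Sahlqvist): \forall x \exists w (x R^2 w \wedge x = w) — i.e. a generalized confluence (Geach) condition.
A: fails — at 0 but no w with 0R²w and 0=w.
B: satisfies the condition.
C: fails — at b but no w with bR²w and b=w.

B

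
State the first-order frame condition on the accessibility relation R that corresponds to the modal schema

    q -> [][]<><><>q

forall x forall z (x R^2 z -> exists w (x = w & z R^3 w))

This is a Sahlqvist (Geach-type) schema ◇^0□^0q → □^2◇^3q.
First-order correspondent: forall x forall z (x R^2 z -> exists w (x = w & z R^3 w)).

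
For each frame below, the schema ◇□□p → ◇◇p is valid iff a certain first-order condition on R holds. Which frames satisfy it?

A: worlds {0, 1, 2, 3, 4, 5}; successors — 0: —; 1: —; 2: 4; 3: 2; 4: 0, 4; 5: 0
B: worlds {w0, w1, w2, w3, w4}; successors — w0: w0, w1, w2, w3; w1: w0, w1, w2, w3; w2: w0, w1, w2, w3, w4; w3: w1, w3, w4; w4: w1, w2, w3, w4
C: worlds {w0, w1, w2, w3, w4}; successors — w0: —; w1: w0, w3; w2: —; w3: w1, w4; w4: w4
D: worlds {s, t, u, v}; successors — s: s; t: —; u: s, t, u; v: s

The schema corresponds to a generalized confluence (Geach) condition: ∀x ∀y (xRy → ∃w (yR²w ∧ xR²w)).
A: fails — 4R0 but no w with 0R²w and 4R²w.
B: satisfies the condition.
C: fails — w1Rw0 but no w with w0R²w and w1R²w.
D: fails — uRt but no w with tR²w and uR²w.
Valid on: B.

B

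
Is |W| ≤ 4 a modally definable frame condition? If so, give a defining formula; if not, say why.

No

Modal frame validity is preserved under disjoint unions.
Any modal formula valid on each of 5 disjoint one-world frames is valid on their disjoint union (validity is preserved under disjoint unions). Each one-world frame has |W|=1≤4, but the union has |W|=5.
Hence having at most 4 worlds is not modally definable.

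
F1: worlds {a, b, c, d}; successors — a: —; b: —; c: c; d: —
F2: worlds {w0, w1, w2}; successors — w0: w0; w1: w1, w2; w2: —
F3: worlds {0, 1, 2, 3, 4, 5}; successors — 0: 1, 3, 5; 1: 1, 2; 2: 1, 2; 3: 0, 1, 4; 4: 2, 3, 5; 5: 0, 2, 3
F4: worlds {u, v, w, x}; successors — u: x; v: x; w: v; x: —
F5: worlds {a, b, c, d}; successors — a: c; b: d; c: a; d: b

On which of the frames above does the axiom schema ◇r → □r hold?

The schema corresponds to partial functionality: ∀x ∀y ∀z (Rxy ∧ Rxz → y = z).
F1: condition met.
F2: fails — w1 sees both w1 and w2.
F3: fails — 0 sees both 1 and 3.
F4: condition met.
F5: condition met.
Valid on: F1, F4, F5.

F1, F4, F5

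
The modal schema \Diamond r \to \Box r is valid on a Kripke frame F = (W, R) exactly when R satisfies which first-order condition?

partial functionality

Suppose ◇r→□r is valid. Take Rxy, Rxz and set V(r)={y}. Then ◇r at x, so □r at x, so r at z, i.e. z=y.
Conversely, any frame satisfying \forall x \forall y \forall z (Rxy \wedge Rxz \to y = z) validates the schema.
Frame condition: \forall x \forall y \forall z (Rxy \wedge Rxz \to y = z).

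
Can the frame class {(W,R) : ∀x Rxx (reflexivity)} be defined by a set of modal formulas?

Yes, by □p → p

The condition is reflexivity. A defining modal formula is □p → p.
Suppose □p→p is valid. At any x set V(p)={w : Rxw}. Then □p holds at x, so p holds at x, i.e. Rxx.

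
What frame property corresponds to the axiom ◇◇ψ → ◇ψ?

This is frame-equivalent to □ψ → □□ψ (substitute ¬ψ for ψ and contrapose).
Suppose □ψ→□□ψ is valid. Take Rxy, Ryz and set V(ψ)={w : Rxw}. Then □ψ at x, so □□ψ at x, so □ψ at y, so ψ at z, i.e. Rxz.

transitivity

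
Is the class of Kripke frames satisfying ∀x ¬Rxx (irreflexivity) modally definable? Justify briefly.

Any modally definable frame class is closed under surjective bounded morphisms.
The 2-cycle (worlds w0,w1 with w0→w1→w0) is irreflexive, and the map sending every world to a single reflexive point • is a surjective bounded morphism (forth: every edge maps to (•,•); back: every world has a successor). So any modal formula valid on the 2-cycle is also valid on the reflexive point, which is not irreflexive.
Hence irreflexivity is not modally definable.

Not definable by any modal formula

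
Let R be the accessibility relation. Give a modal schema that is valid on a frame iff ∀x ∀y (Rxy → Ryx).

ψ → □◇ψ

A defining formula is ψ → □◇ψ (the B axiom).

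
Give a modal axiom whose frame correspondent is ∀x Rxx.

The condition is reflexivity. The T schema □r → r defines it.
Suppose □r→r is valid. At any x set V(r)={w : Rxw}. Then □r holds at x, so r holds at x, i.e. Rxx.

□r → r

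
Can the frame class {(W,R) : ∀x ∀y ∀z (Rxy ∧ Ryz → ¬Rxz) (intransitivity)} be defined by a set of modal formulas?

No — not modally definable

Modal frame validity is preserved under surjective bounded morphisms.
The 3-cycle (worlds w0,w1,w2 with w0→w1→w2→w0) is intransitive. Mapping every world to a single reflexive point • is a surjective bounded morphism; the reflexive point is not intransitive (R••∧R•• but R••).
Hence intransitivity is not modally definable.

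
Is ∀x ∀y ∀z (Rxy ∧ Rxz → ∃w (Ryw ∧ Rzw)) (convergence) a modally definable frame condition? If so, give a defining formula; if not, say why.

Yes — defined by ◇□p → □◇p

The condition is convergence. A defining modal formula is ◇□p → □◇p.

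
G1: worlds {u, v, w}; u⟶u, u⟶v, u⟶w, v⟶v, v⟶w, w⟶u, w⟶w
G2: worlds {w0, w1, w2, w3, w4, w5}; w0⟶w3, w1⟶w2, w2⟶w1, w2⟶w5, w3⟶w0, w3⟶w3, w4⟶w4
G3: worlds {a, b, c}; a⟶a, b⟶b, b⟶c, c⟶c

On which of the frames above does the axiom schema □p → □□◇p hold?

This is the axiom for a generalized confluence (Geach) condition; its first-order frame correspondent is ∀x ∀z (xR²z → ∃w (xRw ∧ zRw)).
G1: satisfies the condition.
G2: fails — w1R²w5 but no w with w1Rw and w5Rw.
G3: satisfies the condition.
Valid on: G1, G3.

G1, G3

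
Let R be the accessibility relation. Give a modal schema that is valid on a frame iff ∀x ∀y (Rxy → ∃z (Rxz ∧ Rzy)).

A defining formula is □□ψ → □ψ (the C4 axiom).
Suppose □□ψ→□ψ is valid. Take Rxy and set V(ψ)={w : xR²w}. Then □□ψ at x, so □ψ at x, so ψ at y, i.e. ∃z(Rxz∧Rzy).

□□ψ → □ψ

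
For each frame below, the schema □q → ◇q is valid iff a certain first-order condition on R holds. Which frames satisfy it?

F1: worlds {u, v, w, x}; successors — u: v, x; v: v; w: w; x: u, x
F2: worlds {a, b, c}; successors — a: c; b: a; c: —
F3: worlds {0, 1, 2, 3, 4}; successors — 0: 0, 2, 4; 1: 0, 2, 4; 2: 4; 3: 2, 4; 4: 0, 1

F1, F3

Frame correspondent (Sahlqvist): ∀x ∃y Rxy — i.e. seriality.
F1: condition met.
F2: fails — world c has no successor.
F3: condition met.
Valid on: F1, F3.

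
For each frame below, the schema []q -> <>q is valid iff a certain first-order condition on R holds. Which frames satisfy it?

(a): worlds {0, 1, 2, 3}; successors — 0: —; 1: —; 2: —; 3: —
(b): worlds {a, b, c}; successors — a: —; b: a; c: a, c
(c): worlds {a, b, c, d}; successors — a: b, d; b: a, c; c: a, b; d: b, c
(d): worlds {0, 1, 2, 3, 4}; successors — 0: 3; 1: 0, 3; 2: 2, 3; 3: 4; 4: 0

(c), (d)

The schema corresponds to seriality: forall x exists y Rxy.
(a): fails — world 0 has no successor.
(b): fails — world a has no successor.
(c): satisfies the condition.
(d): satisfies the condition.
Valid on: (c), (d).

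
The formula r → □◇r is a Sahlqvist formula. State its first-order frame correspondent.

symmetry: ∀x ∀y (Rxy → Ryx)

This is the B axiom.
It corresponds to symmetry: ∀x ∀y (Rxy → Ryx).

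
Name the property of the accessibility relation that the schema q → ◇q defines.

reflexivity: ∀x Rxx

This is a form of the T axiom.
Its frame correspondent is reflexivity — ∀x Rxx.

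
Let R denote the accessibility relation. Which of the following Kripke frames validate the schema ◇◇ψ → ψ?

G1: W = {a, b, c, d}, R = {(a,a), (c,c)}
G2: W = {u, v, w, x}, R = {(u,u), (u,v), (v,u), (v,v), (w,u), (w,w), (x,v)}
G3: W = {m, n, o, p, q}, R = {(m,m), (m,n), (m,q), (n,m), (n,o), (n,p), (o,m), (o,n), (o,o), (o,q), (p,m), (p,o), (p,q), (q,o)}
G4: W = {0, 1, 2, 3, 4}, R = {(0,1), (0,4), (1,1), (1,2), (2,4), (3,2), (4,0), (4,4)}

G1

The schema corresponds to a generalized confluence (Geach) condition: ∀x ∀y (xR²y → ∃w (y = w ∧ x = w)).
G1: satisfies the condition.
G2: fails — uR²v but v ≠ u.
G3: fails — mR²n but n ≠ m.
G4: fails — 0R²1 but 1 ≠ 0.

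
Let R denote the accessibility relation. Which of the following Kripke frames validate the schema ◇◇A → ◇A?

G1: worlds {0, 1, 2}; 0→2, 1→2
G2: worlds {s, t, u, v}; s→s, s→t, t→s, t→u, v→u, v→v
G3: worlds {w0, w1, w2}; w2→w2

This is the axiom for a generalized confluence (Geach) condition; its first-order frame correspondent is ∀x ∀y (xR²y → ∃w (y = w ∧ xRw)).
G1: ✓.
G2: fails — sR²u but no w with u=w and sRw.
G3: ✓.

G1, G3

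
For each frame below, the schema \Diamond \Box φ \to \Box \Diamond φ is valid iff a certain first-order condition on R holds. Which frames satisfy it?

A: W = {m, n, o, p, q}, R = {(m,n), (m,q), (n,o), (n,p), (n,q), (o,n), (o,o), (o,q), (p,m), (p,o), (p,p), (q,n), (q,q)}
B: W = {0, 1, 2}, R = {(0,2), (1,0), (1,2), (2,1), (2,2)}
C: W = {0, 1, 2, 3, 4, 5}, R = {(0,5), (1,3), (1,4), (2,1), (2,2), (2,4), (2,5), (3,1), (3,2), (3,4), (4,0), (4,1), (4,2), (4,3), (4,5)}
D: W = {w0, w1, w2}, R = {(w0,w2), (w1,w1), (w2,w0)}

B, D

This is the axiom for convergence; its first-order frame correspondent is \forall x \forall y \forall z (Rxy \wedge Rxz \to \exists w (Ryw \wedge Rzw)).
A: fails — Rnq and Rnp but q and p have no common successor.
B: condition met.
C: fails — R05 and R05 but 5 and 5 have no common successor.
D: condition met.
Valid on: B, D.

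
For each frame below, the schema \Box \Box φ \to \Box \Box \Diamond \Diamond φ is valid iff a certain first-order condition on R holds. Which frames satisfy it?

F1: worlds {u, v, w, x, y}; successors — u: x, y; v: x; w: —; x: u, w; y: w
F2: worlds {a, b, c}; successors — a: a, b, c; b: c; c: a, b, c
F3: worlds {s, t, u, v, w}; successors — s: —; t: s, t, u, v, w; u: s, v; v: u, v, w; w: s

F2

This is the axiom for a generalized confluence (Geach) condition; its first-order frame correspondent is \forall x \forall z (x R^2 z \to \exists w (x R^2 w \wedge z R^2 w)).
F1: fails — uR²w but no t with uR²t and wR²t.
F2: holds.
F3: fails — tR²s but no w* with tR²w* and sR²w*.
Valid on: F2.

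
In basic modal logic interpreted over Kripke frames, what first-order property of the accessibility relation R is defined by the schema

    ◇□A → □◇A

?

Convergence

Suppose ◇□A→□◇A is valid. Take Rxy, Rxz and set V(A)={w : Ryw}. Then □A at y so ◇□A at x, so □◇A at x, so ◇A at z, giving w with Rzw and Ryw.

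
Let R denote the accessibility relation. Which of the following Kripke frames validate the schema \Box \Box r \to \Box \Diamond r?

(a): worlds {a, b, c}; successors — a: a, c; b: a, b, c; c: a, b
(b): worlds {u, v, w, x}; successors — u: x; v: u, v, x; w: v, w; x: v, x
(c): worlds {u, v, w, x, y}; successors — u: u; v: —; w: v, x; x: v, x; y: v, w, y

Frame correspondent (Sahlqvist): \forall x \forall z (xRz \to \exists w (x R^2 w \wedge zRw)) — i.e. a generalized confluence (Geach) condition.
(a): holds.
(b): holds.
(c): fails — wRv but no t with wR²t and vRt.
Valid on: (a), (b).

(a), (b)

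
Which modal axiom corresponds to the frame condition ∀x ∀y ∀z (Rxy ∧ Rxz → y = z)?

◇r → □r

This is partial functionality; the standard corresponding axiom is CD: ◇r → □r.
Suppose ◇r→□r is valid. Take Rxy, Rxz and set V(r)={y}. Then ◇r at x, so □r at x, so r at z, i.e. z=y.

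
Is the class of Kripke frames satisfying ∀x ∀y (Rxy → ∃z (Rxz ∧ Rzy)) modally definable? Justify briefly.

Definable; □□q → □q defines it

This is a Sahlqvist condition; the C4 axiom □□q → □q defines it.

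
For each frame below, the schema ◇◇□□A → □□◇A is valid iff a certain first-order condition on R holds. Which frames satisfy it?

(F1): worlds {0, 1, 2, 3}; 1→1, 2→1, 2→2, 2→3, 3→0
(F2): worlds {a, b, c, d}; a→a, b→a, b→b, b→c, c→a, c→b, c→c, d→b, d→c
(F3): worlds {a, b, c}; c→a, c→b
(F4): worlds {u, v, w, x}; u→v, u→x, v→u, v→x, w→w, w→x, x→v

(F2), (F3)

This is the axiom for a generalized confluence (Geach) condition; its first-order frame correspondent is ∀x ∀y ∀z ((xR²y ∧ xR²z) → ∃w (yR²w ∧ zRw)).
(F1): fails — 2R²0, 2R²0 but no w with 0R²w and 0Rw.
(F2): condition met.
(F3): condition met.
(F4): fails — uR²x, uR²x but no t with xR²t and xRt.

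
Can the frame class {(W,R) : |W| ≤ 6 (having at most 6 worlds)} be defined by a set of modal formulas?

No — not modally definable

If a class were modally definable it would be closed under disjoint unions (Goldblatt–Thomason).
Any modal formula valid on each of 7 disjoint one-world frames is valid on their disjoint union (validity is preserved under disjoint unions). Each one-world frame has |W|=1≤6, but the union has |W|=7.
Hence having at most 6 worlds is not modally definable.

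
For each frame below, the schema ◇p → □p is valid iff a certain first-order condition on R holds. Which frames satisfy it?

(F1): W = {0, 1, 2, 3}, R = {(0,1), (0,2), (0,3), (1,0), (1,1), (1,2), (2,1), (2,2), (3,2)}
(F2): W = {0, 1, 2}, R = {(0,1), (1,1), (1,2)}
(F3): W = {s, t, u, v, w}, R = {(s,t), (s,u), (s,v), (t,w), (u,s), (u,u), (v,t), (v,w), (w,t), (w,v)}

none

Frame correspondent (Sahlqvist): ∀x ∀y ∀z (Rxy ∧ Rxz → y = z) — i.e. partial functionality.
(F1): fails — 0 sees both 1 and 2.
(F2): fails — 1 sees both 1 and 2.
(F3): fails — s sees both t and u.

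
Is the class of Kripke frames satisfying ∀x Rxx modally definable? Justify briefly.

This is a Sahlqvist condition; the T axiom □r → r defines it.

Yes — defined by □r → r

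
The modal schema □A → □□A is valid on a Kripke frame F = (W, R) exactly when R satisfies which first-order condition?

Transitivity

Suppose □A→□□A is valid. Take Rxy, Ryz and set V(A)={w : Rxw}. Then □A at x, so □□A at x, so □A at y, so A at z, i.e. Rxz.
Conversely, on a frame with transitivity the schema holds at every world under every valuation.
So the correspondent is transitivity.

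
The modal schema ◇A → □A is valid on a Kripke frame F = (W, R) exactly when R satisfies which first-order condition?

partial functionality

Suppose ◇A→□A is valid. Take Rxy, Rxz and set V(A)={y}. Then ◇A at x, so □A at x, so A at z, i.e. z=y.
The converse is a direct semantic check.
So the correspondent is partial functionality.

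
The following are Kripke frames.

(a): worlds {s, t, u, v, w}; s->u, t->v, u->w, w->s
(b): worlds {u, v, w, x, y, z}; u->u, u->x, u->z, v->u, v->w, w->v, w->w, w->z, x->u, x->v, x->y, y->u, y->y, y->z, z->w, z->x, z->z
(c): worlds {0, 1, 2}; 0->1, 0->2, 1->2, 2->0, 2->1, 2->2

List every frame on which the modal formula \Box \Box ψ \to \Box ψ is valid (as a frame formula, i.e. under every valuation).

(c)

Frame correspondent (Sahlqvist): \forall x \forall y (Rxy \to \exists z (Rxz \wedge Rzy)) — i.e. density.
(a): fails — Rsu but no z with Rsz and Rzu.
(b): fails — Rxv but no t with Rxt and Rtv.
(c): condition met.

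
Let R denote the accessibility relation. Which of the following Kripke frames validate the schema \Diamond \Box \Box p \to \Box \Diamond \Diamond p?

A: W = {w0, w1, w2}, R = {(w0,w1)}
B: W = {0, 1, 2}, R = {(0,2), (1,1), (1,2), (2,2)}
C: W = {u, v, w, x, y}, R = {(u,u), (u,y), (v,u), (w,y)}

B

This is the axiom for a generalized confluence (Geach) condition; its first-order frame correspondent is \forall x \forall y \forall z ((xRy \wedge xRz) \to \exists w (y R^2 w \wedge z R^2 w)).
A: fails — w0Rw1, w0Rw1 but no w with w1R²w and w1R²w.
B: holds.
C: fails — uRu, uRy but no t with uR²t and yR²t.
Valid on: B.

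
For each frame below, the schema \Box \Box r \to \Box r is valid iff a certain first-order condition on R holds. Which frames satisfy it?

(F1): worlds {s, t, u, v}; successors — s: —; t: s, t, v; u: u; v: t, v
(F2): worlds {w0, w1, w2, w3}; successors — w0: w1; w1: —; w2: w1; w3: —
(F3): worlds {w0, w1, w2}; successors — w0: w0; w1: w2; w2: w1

This is the axiom for density; its first-order frame correspondent is \forall x \forall y (Rxy \to \exists z (Rxz \wedge Rzy)).
(F1): satisfies the condition.
(F2): fails — Rw0w1 but no z with Rw0z and Rzw1.
(F3): fails — Rw1w2 but no z with Rw1z and Rzw2.

(F1)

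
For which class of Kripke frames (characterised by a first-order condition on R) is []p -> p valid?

This schema is the T axiom.
Its frame correspondent is reflexivity — forall x Rxx.

reflexivity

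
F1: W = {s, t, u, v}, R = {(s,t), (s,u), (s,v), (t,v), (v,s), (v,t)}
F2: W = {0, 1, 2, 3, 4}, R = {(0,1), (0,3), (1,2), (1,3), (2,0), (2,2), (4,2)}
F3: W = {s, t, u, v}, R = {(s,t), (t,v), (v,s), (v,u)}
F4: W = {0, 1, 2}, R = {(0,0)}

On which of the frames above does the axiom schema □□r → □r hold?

This is the axiom for density; its first-order frame correspondent is ∀x ∀y (Rxy → ∃z (Rxz ∧ Rzy)).
F1: fails — Rtv but no z with Rtz and Rzv.
F2: fails — R01 but no z with R0z and Rz1.
F3: fails — Rvu but no z with Rvz and Rzu.
F4: holds.

F4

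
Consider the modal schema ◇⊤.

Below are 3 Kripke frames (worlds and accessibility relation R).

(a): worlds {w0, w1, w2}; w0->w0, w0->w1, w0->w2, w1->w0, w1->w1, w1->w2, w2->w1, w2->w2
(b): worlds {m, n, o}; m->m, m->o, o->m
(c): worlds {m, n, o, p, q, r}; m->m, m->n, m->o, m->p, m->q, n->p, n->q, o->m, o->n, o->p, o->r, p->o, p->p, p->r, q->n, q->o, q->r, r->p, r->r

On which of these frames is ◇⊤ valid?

Frame correspondent (Sahlqvist): ∀x ∃y Rxy — i.e. seriality.
(a): satisfies the condition.
(b): fails — world n has no successor.
(c): satisfies the condition.

(a), (c)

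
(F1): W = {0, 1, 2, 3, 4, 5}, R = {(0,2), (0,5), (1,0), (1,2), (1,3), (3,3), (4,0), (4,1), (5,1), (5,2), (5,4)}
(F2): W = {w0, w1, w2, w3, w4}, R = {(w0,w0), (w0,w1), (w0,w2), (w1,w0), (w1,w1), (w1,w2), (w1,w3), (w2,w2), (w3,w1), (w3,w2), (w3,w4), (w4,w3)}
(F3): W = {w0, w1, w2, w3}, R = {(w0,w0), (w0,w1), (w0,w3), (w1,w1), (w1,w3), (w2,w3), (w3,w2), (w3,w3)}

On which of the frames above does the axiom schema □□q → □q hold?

(F3)

The schema corresponds to density: ∀x ∀y (Rxy → ∃z (Rxz ∧ Rzy)).
(F1): fails — R10 but no z with R1z and Rz0.
(F2): fails — Rw4w3 but no z with Rw4z and Rzw3.
(F3): condition met.
Valid on: (F3).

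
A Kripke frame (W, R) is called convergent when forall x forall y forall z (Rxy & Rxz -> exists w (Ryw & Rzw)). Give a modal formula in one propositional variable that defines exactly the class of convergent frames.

◇□s → □◇s

A defining formula is ◇□s → □◇s (the .2 axiom).
Suppose ◇□s→□◇s is valid. Take Rxy, Rxz and set V(s)={w : Ryw}. Then □s at y so ◇□s at x, so □◇s at x, so ◇s at z, giving w with Rzw and Ryw.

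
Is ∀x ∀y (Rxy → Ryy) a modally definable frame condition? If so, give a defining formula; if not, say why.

Definable; □(□p → p) defines it

The condition is shift-reflexivity. A defining modal formula is □(□p → p).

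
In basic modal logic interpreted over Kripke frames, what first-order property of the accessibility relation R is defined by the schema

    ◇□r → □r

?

This is frame-equivalent to ◇r → □◇r (substitute ¬r for r and contrapose).
Suppose ◇r→□◇r is valid. Take Rxy, Rxz and set V(r)={y}. Then ◇r at x, so □◇r at x, so ◇r at z, so some w with Rzw has r; w=y, i.e. Rzy. By symmetry of the argument, Ryz.

the Euclidean property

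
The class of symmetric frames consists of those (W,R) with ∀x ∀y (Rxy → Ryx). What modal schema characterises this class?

A defining formula is r → □◇r (the B axiom).

r → □◇r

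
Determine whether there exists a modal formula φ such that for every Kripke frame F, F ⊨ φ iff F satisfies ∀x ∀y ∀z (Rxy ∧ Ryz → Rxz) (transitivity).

Definable; □r → □□r defines it

This is a Sahlqvist condition; the 4 axiom □r → □□r defines it.
Suppose □r→□□r is valid. Take Rxy, Ryz and set V(r)={w : Rxw}. Then □r at x, so □□r at x, so □r at y, so r at z, i.e. Rxz.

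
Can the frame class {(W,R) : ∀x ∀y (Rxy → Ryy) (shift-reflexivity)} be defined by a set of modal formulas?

Definable; □(□q → q) defines it

This is a Sahlqvist condition; the T□ axiom □(□q → q) defines it.
Suppose □(□q→q) is valid. Take Rxy and set V(q)={w : Ryw}. Then at y, □q holds; since □(□q→q) at x, □q→q at y, so q at y, i.e. Ryy.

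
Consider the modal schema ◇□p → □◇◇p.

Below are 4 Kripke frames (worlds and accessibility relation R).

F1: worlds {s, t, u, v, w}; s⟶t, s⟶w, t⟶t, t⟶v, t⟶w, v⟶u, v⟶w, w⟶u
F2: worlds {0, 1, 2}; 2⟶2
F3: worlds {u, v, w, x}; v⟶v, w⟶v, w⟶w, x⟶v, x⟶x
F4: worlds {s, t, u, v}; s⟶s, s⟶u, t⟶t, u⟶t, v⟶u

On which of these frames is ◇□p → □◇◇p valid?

F2, F3

This is the axiom for a generalized confluence (Geach) condition; its first-order frame correspondent is ∀x ∀y ∀z ((xRy ∧ xRz) → ∃w (yRw ∧ zR²w)).
F1: fails — sRt, sRw but no w* with tRw* and wR²w*.
F2: condition met.
F3: condition met.
F4: fails — sRs, sRu but no w with sRw and uR²w.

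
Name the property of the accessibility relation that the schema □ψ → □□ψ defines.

Suppose □ψ→□□ψ is valid. Take Rxy, Ryz and set V(ψ)={w : Rxw}. Then □ψ at x, so □□ψ at x, so □ψ at y, so ψ at z, i.e. Rxz.

transitivity: ∀x ∀y ∀z (Rxy ∧ Ryz → Rxz)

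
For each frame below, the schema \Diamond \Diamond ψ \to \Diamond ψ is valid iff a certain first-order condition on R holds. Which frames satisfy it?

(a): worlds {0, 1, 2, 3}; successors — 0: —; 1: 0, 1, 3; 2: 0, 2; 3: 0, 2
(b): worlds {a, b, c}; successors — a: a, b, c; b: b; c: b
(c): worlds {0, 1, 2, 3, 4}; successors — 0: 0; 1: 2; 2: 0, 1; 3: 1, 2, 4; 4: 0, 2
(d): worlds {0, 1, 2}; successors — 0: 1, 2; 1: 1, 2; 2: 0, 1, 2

(b)

Frame correspondent (Sahlqvist): \forall x \forall y (x R^2 y \to \exists w (y = w \wedge xRw)) — i.e. a generalized confluence (Geach) condition.
(a): fails — 1R²2 but no w with 2=w and 1Rw.
(b): ✓.
(c): fails — 1R²0 but no w with 0=w and 1Rw.
(d): fails — 0R²0 but no w with 0=w and 0Rw.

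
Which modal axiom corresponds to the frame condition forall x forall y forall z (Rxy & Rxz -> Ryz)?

This is the Euclidean property; the standard corresponding axiom is 5: ◇q → □◇q.
Suppose ◇q→□◇q is valid. Take Rxy, Rxz and set V(q)={y}. Then ◇q at x, so □◇q at x, so ◇q at z, so some w with Rzw has q; w=y, i.e. Rzy. By symmetry of the argument, Ryz.

◇q → □◇q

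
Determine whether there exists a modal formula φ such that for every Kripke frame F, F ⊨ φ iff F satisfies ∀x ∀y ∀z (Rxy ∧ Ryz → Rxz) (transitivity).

Definable; □q → □□q defines it

Yes: it is transitivity, defined by the 4 schema □q → □□q.
Suppose □q→□□q is valid. Take Rxy, Ryz and set V(q)={w : Rxw}. Then □q at x, so □□q at x, so □q at y, so q at z, i.e. Rxz.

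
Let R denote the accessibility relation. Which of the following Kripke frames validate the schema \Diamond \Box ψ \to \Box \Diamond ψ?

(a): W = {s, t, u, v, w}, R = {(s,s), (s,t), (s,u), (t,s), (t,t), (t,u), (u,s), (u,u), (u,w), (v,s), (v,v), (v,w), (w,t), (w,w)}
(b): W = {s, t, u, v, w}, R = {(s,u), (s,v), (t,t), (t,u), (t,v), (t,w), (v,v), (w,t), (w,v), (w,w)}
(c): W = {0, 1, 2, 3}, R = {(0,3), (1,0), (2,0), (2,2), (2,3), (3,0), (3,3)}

The schema corresponds to convergence: \forall x \forall y \forall z (Rxy \wedge Rxz \to \exists w (Ryw \wedge Rzw)).
(a): holds.
(b): fails — Rsv and Rsu but v and u have no common successor.
(c): holds.
Valid on: (a), (c).

(a), (c)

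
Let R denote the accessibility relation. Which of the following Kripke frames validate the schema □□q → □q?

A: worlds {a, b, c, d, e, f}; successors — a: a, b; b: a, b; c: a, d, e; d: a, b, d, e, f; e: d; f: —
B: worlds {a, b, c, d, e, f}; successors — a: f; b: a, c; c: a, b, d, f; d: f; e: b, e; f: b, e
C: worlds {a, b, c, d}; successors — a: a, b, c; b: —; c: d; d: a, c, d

This is the axiom for density; its first-order frame correspondent is ∀x ∀y (Rxy → ∃z (Rxz ∧ Rzy)).
A: holds.
B: fails — Rbc but no z with Rbz and Rzc.
C: holds.

A, C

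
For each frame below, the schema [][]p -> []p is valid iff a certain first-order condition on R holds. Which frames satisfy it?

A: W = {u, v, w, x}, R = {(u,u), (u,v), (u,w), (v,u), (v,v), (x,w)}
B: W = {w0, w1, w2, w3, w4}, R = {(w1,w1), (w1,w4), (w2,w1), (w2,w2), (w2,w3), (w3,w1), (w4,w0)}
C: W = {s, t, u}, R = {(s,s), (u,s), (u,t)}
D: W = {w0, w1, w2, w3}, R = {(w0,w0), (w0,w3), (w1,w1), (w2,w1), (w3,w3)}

Frame correspondent (Sahlqvist): forall x forall y (Rxy -> exists z (Rxz & Rzy)) — i.e. density.
A: fails — Rxw but no z with Rxz and Rzw.
B: fails — Rw4w0 but no z with Rw4z and Rzw0.
C: fails — Rut but no z with Ruz and Rzt.
D: ✓.
Valid on: D.

D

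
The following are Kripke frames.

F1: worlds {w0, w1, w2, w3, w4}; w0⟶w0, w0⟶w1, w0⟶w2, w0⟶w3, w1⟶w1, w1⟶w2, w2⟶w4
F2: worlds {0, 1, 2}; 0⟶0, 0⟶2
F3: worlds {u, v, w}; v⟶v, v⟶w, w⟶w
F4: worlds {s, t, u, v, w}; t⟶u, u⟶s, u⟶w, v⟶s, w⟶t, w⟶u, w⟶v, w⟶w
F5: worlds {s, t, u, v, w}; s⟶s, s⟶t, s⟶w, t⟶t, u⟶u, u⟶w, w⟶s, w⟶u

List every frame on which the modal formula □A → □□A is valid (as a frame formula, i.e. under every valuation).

Frame correspondent (Sahlqvist): ∀x ∀y ∀z (Rxy ∧ Ryz → Rxz) — i.e. transitivity.
F1: fails — Rw1w2 and Rw2w4 but not Rw1w4.
F2: satisfies the condition.
F3: satisfies the condition.
F4: fails — Ruw and Rwt but not Rut.
F5: fails — Ruw and Rws but not Rus.

F2, F3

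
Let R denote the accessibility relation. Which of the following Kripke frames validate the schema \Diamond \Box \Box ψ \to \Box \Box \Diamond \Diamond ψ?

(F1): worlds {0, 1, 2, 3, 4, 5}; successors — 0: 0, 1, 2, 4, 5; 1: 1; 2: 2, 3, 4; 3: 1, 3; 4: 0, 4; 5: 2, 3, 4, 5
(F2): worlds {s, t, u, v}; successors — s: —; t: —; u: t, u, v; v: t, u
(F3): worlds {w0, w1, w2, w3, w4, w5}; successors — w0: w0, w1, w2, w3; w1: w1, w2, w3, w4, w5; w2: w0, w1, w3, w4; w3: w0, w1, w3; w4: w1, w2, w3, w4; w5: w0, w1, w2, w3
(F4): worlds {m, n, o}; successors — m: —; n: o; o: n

(F1), (F3)

This is the axiom for a generalized confluence (Geach) condition; its first-order frame correspondent is \forall x \forall y \forall z ((xRy \wedge x R^2 z) \to \exists w (y R^2 w \wedge z R^2 w)).
(F1): holds.
(F2): fails — uRt, uR²t but no w with tR²w and tR²w.
(F3): holds.
(F4): fails — nRo, nR²n but no w with oR²w and nR²w.
Valid on: (F1), (F3).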